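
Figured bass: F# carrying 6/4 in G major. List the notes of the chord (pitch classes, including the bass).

F#, B, D

A fourth above F# in this key is B.
A sixth above F# in this key is D.
Together with the bass F#, this spells B minor in second inversion.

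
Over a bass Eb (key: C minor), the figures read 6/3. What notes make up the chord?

A third above Eb in this key is G.
A sixth above Eb in this key is C.
Together with the bass Eb, this spells C minor in first inversion.

Eb, G, C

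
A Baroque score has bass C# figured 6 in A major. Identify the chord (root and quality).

The figures 6 indicate a triad in first inversion.
In first inversion the root lies a sixth above the bass: a sixth above C# in A major is A.
The chord tones are C#, E, A, giving A major.

A major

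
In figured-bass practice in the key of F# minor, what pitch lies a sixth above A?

Counting 5 letter steps above A lands on F; in F# minor, that letter is F#.

F#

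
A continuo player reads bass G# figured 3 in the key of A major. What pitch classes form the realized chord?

The written figures 3 are shorthand for 5/3: the 5 is implied.
A third above G# in this key is B.
A fifth above G# in this key is D.
Together with the bass G#, this spells G# diminished in root position.

G#, B, D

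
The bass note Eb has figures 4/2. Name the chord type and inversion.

seventh chord, third inversion

4/2 is shorthand for 6/4/2.
Intervals of 6/4/2 above the bass form a seventh chord; the bass is the seventh, so this is third inversion.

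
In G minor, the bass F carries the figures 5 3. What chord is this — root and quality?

The figures 5 3 indicate a triad in root position.
In root position the bass is the root, so the root is F.
The chord tones are F, A, C, giving F major.

F major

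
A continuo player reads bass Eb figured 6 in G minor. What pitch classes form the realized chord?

The written figures 6 are shorthand for 6/3: the 3 is implied.
A third above Eb in this key is G.
A sixth above Eb in this key is C.
Together with the bass Eb, this spells C minor in first inversion.

Eb, G, C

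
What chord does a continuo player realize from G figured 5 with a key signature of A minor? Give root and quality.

The figures 5 indicate a triad in root position.
In root position the bass is the root, so the root is G.
The chord tones are G, B, D, giving G major.

G major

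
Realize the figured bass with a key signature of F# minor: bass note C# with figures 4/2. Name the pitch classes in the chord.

The written figures 4/2 are shorthand for 6/4/2: the 6 is implied.
A second above C# in this key is D.
A fourth above C# in this key is F#.
A sixth above C# in this key is A.
Together with the bass C#, this spells D major seventh in third inversion.

C#, D, F#, A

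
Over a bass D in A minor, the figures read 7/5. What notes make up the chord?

D, F, A, C

The written figures 7/5 are shorthand for 7/5/3: the 3 is implied.
A third above D in this key is F.
A fifth above D in this key is A.
A seventh above D in this key is C.
Together with the bass D, this spells D minor seventh in root position.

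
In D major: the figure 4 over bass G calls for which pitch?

Counting 3 letter steps above G lands on C; in D major, that letter is C#.

C#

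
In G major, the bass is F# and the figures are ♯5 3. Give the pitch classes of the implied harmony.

A third above F# in this key is A.
A fifth above F# in this key is C, raised to C# by the sharp.
Together with the bass F#, this spells F# minor in root position.

F#, A, C#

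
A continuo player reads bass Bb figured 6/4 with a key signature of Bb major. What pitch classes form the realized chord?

A fourth above Bb in this key is Eb.
A sixth above Bb in this key is G.
Together with the bass Bb, this spells Eb major in second inversion.

Bb, Eb, G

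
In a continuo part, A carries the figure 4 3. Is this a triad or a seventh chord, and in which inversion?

4 3 is shorthand for 6/4/3.
Intervals of 6/4/3 above the bass form a seventh chord; the bass is the fifth, so this is second inversion.

seventh chord, second inversion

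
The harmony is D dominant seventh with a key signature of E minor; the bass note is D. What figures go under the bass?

7

D is the root of D dominant seventh, so the chord is in root position.
A seventh chord in root position is figured 7/5/3, conventionally abbreviated 7.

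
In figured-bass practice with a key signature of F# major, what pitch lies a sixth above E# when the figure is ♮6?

Counting 5 letter steps above E# lands on C; in F# major, that letter is C#.
The ♮6 figure makes it natural, giving C.

C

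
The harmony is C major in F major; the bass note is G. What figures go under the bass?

G is the fifth of C major, so the chord is in second inversion.
A triad in second inversion is figured 6/4, conventionally abbreviated 6/4.

6/4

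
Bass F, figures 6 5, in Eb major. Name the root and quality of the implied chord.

The figures 6 5 indicate a seventh chord in first inversion.
In first inversion the root lies a sixth above the bass: a sixth above F in Eb major is D.
The chord tones are F, Ab, C, D, giving D half-diminished seventh.

D half-diminished seventh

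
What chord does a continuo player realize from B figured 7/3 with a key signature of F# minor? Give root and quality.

The figures 7/3 indicate a seventh chord in root position.
In root position the bass is the root, so the root is B.
The chord tones are B, D, F#, A, giving B minor seventh.

B minor seventh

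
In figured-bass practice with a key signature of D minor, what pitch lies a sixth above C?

Counting 5 letter steps above C lands on A; in D minor, that letter is A.

A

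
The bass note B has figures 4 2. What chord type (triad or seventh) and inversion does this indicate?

seventh chord, third inversion

4 2 is shorthand for 6/4/2.
Intervals of 6/4/2 above the bass form a seventh chord; the bass is the seventh, so this is third inversion.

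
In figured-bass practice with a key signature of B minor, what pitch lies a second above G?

A

Counting 1 letter step above G lands on A; in B minor, that letter is A.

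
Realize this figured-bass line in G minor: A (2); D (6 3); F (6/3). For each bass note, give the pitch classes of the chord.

A, Bb, D, F | D, F, Bb | F, A, D

A (6/4/2): A, Bb, D, F.
D (6/3): D, F, Bb.
F (6/3): F, A, D.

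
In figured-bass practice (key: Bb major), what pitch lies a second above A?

Bb

Counting 1 letter step above A lands on B; in Bb major, that letter is Bb.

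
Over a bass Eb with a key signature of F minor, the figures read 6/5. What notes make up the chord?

Eb, G, Bb, C

The written figures 6/5 are shorthand for 6/5/3: the 3 is implied.
A third above Eb in this key is G.
A fifth above Eb in this key is Bb.
A sixth above Eb in this key is C.
Together with the bass Eb, this spells C minor seventh in first inversion.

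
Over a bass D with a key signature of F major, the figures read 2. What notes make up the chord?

The written figures 2 are shorthand for 6/4/2: the 6/4 are implied.
A second above D in this key is E.
A fourth above D in this key is G.
A sixth above D in this key is Bb.
Together with the bass D, this spells E half-diminished seventh in third inversion.

D, E, G, Bb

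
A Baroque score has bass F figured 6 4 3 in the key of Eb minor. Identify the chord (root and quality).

The figures 6 4 3 indicate a seventh chord in second inversion.
In second inversion the root lies a fourth above the bass: a fourth above F in Eb minor is Bb.
The chord tones are F, Ab, Bb, Db, giving Bb minor seventh.

Bb minor seventh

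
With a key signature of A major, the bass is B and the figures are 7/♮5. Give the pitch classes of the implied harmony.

The written figures 7/♮5 are shorthand for 7/5/3: the 3 is implied.
A third above B in this key is D.
A fifth above B in this key is F#, made natural (F) by the ♮ figure.
A seventh above B in this key is A.
Together with the bass B, this spells B half-diminished seventh in root position.

B, D, F, A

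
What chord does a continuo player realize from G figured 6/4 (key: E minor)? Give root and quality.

C major

The figures 6/4 indicate a triad in second inversion.
In second inversion the root lies a fourth above the bass: a fourth above G in E minor is C.
The chord tones are G, C, E, giving C major.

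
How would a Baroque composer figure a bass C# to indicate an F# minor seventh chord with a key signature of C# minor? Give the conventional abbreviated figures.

C# is the fifth of F# minor seventh, so the chord is in second inversion.
A seventh chord in second inversion is figured 6/4/3, conventionally abbreviated 4/3.

4/3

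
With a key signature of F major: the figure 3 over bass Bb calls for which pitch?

Counting 2 letter steps above Bb lands on D; in F major, that letter is D.

D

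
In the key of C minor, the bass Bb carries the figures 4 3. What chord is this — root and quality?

The figures 4 3 indicate a seventh chord in second inversion.
In second inversion the root lies a fourth above the bass: a fourth above Bb in C minor is Eb.
The chord tones are Bb, D, Eb, G, giving Eb major seventh.

Eb major seventh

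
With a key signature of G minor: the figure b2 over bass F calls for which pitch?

Counting 1 letter step above F lands on G; in G minor, that letter is G.
The b2 figure lowers it a semitone, giving Gb.

Gb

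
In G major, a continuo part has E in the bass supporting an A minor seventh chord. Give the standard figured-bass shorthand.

4/3

E is the fifth of A minor seventh, so the chord is in second inversion.
A seventh chord in second inversion is figured 6/4/3, conventionally abbreviated 4/3.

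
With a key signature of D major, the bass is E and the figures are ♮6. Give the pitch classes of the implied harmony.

E, G, C

The written figures ♮6 are shorthand for 6/3: the 3 is implied.
A third above E in this key is G.
A sixth above E in this key is C#, made natural (C) by the ♮ figure.
Together with the bass E, this spells C major in first inversion.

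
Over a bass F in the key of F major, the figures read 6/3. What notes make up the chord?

A third above F in this key is A.
A sixth above F in this key is D.
Together with the bass F, this spells D minor in first inversion.

F, A, D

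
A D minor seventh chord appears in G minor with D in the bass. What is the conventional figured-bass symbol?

D is the root of D minor seventh, so the chord is in root position.
A seventh chord in root position is figured 7/5/3, conventionally abbreviated 7.

7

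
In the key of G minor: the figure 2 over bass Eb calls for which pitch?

F

Counting 1 letter step above Eb lands on F; in G minor, that letter is F.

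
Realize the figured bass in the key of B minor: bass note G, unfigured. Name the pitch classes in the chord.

An unfigured bass implies 5/3.
A third above G in this key is B.
A fifth above G in this key is D.
Together with the bass G, this spells G major in root position.

G, B, D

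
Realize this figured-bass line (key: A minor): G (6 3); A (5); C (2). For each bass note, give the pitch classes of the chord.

G (6/3): G, B, E.
A (5/3): A, C, E.
C (6/4/2): C, D, F, A.

G, B, E | A, C, E | C, D, F, A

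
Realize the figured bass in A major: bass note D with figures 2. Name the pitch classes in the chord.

The written figures 2 are shorthand for 6/4/2: the 6/4 are implied.
A second above D in this key is E.
A fourth above D in this key is G#.
A sixth above D in this key is B.
Together with the bass D, this spells E dominant seventh in third inversion.

D, E, G#, B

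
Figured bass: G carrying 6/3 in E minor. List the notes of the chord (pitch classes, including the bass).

G, B, E

A third above G in this key is B.
A sixth above G in this key is E.
Together with the bass G, this spells E minor in first inversion.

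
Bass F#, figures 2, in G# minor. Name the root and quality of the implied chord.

G# minor seventh

The figures 2 indicate a seventh chord in third inversion.
In third inversion the root lies a second above the bass: a second above F# in G# minor is G#.
The chord tones are F#, G#, B, D#, giving G# minor seventh.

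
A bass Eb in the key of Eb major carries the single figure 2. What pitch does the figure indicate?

F

Counting 1 letter step above Eb lands on F; in Eb major, that letter is F.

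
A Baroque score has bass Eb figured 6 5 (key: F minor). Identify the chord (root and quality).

The figures 6 5 indicate a seventh chord in first inversion.
In first inversion the root lies a sixth above the bass: a sixth above Eb in F minor is C.
The chord tones are Eb, G, Bb, C, giving C minor seventh.

C minor seventh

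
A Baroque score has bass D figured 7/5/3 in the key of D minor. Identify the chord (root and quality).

The figures 7/5/3 indicate a seventh chord in root position.
In root position the bass is the root, so the root is D.
The chord tones are D, F, A, C, giving D minor seventh.

D minor seventh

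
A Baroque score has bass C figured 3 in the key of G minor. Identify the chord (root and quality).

The figures 3 indicate a triad in root position.
In root position the bass is the root, so the root is C.
The chord tones are C, Eb, G, giving C minor.

C minor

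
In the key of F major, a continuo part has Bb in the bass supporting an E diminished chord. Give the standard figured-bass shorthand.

6/4

Bb is the fifth of E diminished, so the chord is in second inversion.
A triad in second inversion is figured 6/4, conventionally abbreviated 6/4.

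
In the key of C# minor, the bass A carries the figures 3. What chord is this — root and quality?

A major

The figures 3 indicate a triad in root position.
In root position the bass is the root, so the root is A.
The chord tones are A, C#, E, giving A major.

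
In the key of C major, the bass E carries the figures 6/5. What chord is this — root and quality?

The figures 6/5 indicate a seventh chord in first inversion.
In first inversion the root lies a sixth above the bass: a sixth above E in C major is C.
The chord tones are E, G, B, C, giving C major seventh.

C major seventh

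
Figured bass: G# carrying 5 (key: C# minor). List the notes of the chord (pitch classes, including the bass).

The written figures 5 are shorthand for 5/3: the 3 is implied.
A third above G# in this key is B.
A fifth above G# in this key is D#.
Together with the bass G#, this spells G# minor in root position.

G#, B, D#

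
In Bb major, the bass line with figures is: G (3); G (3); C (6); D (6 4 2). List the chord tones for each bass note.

G, Bb, D | G, Bb, D | C, Eb, A | D, Eb, G, Bb

G (5/3): G, Bb, D.
G (5/3): G, Bb, D.
C (6/3): C, Eb, A.
D (6/4/2): D, Eb, G, Bb.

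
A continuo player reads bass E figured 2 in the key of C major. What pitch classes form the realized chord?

E, F, A, C

The written figures 2 are shorthand for 6/4/2: the 6/4 are implied.
A second above E in this key is F.
A fourth above E in this key is A.
A sixth above E in this key is C.
Together with the bass E, this spells F major seventh in third inversion.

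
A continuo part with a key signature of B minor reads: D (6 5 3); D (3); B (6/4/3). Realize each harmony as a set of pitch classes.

D (6/5/3): D, F#, A, B.
D (5/3): D, F#, A.
B (6/4/3): B, D, E, G.

D, F#, A, B | D, F#, A | B, D, E, G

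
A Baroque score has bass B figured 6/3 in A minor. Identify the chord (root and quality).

The figures 6/3 indicate a triad in first inversion.
In first inversion the root lies a sixth above the bass: a sixth above B in A minor is G.
The chord tones are B, D, G, giving G major.

G major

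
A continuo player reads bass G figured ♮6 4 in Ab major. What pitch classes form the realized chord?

A fourth above G in this key is C.
A sixth above G in this key is Eb, made natural (E) by the ♮ figure.
Together with the bass G, this spells C major in second inversion.

G, C, E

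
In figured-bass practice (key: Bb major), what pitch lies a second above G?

Counting 1 letter step above G lands on A; in Bb major, that letter is A.

A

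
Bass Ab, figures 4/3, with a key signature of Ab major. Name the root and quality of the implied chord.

Db major seventh

The figures 4/3 indicate a seventh chord in second inversion.
In second inversion the root lies a fourth above the bass: a fourth above Ab in Ab major is Db.
The chord tones are Ab, C, Db, F, giving Db major seventh.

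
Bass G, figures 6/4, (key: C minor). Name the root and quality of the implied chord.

C minor

The figures 6/4 indicate a triad in second inversion.
In second inversion the root lies a fourth above the bass: a fourth above G in C minor is C.
The chord tones are G, C, Eb, giving C minor.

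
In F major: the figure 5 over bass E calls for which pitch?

Counting 4 letter steps above E lands on B; in F major, that letter is Bb.

Bb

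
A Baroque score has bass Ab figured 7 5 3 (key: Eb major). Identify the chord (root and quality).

Ab major seventh

The figures 7 5 3 indicate a seventh chord in root position.
In root position the bass is the root, so the root is Ab.
The chord tones are Ab, C, Eb, G, giving Ab major seventh.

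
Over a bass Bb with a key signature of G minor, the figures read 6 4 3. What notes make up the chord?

A third above Bb in this key is D.
A fourth above Bb in this key is Eb.
A sixth above Bb in this key is G.
Together with the bass Bb, this spells Eb major seventh in second inversion.

Bb, D, Eb, G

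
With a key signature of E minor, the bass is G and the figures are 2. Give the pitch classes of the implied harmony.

G, A, C, E

The written figures 2 are shorthand for 6/4/2: the 6/4 are implied.
A second above G in this key is A.
A fourth above G in this key is C.
A sixth above G in this key is E.
Together with the bass G, this spells A minor seventh in third inversion.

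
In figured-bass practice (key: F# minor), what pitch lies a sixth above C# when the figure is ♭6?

Ab

Counting 5 letter steps above C# lands on A; in F# minor, that letter is A.
The b6 figure lowers it a semitone, giving Ab.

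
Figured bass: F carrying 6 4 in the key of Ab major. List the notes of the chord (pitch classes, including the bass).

F, Bb, Db

A fourth above F in this key is Bb.
A sixth above F in this key is Db.
Together with the bass F, this spells Bb minor in second inversion.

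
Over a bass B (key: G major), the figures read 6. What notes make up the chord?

B, D, G

The written figures 6 are shorthand for 6/3: the 3 is implied.
A third above B in this key is D.
A sixth above B in this key is G.
Together with the bass B, this spells G major in first inversion.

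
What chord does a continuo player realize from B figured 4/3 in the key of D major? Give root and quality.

E minor seventh

The figures 4/3 indicate a seventh chord in second inversion.
In second inversion the root lies a fourth above the bass: a fourth above B in D major is E.
The chord tones are B, D, E, G, giving E minor seventh.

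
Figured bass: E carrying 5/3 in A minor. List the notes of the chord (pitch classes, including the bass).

A third above E in this key is G.
A fifth above E in this key is B.
Together with the bass E, this spells E minor in root position.

E, G, B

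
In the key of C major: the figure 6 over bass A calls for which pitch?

F

Counting 5 letter steps above A lands on F; in C major, that letter is F.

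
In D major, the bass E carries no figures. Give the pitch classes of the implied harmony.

E, G, B

An unfigured bass implies 5/3.
A third above E in this key is G.
A fifth above E in this key is B.
Together with the bass E, this spells E minor in root position.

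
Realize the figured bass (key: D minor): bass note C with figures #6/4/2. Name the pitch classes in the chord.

C, D, F, A#

A second above C in this key is D.
A fourth above C in this key is F.
A sixth above C in this key is A, raised to A# by the sharp.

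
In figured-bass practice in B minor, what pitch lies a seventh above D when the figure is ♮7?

C

Counting 6 letter steps above D lands on C; in B minor, that letter is C#.
The ♮7 figure makes it natural, giving C.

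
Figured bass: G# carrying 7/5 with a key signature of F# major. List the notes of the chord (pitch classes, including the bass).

The written figures 7/5 are shorthand for 7/5/3: the 3 is implied.
A third above G# in this key is B.
A fifth above G# in this key is D#.
A seventh above G# in this key is F#.
Together with the bass G#, this spells G# minor seventh in root position.

G#, B, D#, F#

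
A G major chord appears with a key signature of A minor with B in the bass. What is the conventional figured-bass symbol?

B is the third of G major, so the chord is in first inversion.
A triad in first inversion is figured 6/3, conventionally abbreviated 6.

6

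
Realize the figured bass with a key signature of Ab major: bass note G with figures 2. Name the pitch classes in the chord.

G, Ab, C, Eb

The written figures 2 are shorthand for 6/4/2: the 6/4 are implied.
A second above G in this key is Ab.
A fourth above G in this key is C.
A sixth above G in this key is Eb.
Together with the bass G, this spells Ab major seventh in third inversion.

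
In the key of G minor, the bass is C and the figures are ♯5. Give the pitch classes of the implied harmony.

C, Eb, G#

The written figures ♯5 are shorthand for 5/3: the 3 is implied.
A third above C in this key is Eb.
A fifth above C in this key is G, raised to G# by the sharp.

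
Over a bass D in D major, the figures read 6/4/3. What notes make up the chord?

A third above D in this key is F#.
A fourth above D in this key is G.
A sixth above D in this key is B.
Together with the bass D, this spells G major seventh in second inversion.

D, F#, G, B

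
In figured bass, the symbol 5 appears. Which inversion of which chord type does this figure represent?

5 is shorthand for 5/3.
Intervals of 5/3 above the bass form a triad; the bass is the root, so this is root position.

triad, root position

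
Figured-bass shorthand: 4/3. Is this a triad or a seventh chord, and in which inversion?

4/3 is shorthand for 6/4/3.
Intervals of 6/4/3 above the bass form a seventh chord; the bass is the fifth, so this is second inversion.

seventh chord, second inversion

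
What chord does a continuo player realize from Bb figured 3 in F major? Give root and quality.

The figures 3 indicate a triad in root position.
In root position the bass is the root, so the root is Bb.
The chord tones are Bb, D, F, giving Bb major.

Bb major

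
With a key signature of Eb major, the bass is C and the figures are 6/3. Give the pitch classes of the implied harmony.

A third above C in this key is Eb.
A sixth above C in this key is Ab.
Together with the bass C, this spells Ab major in first inversion.

C, Eb, Ab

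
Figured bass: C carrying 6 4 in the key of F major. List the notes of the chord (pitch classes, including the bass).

A fourth above C in this key is F.
A sixth above C in this key is A.
Together with the bass C, this spells F major in second inversion.

C, F, A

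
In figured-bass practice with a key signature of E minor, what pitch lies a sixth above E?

C

Counting 5 letter steps above E lands on C; in E minor, that letter is C.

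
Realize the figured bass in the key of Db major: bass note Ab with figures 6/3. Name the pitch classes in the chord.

Ab, C, F

A third above Ab in this key is C.
A sixth above Ab in this key is F.
Together with the bass Ab, this spells F minor in first inversion.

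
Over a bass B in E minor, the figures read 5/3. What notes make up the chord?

A third above B in this key is D.
A fifth above B in this key is F#.
Together with the bass B, this spells B minor in root position.

B, D, F#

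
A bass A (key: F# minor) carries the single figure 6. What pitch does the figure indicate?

Counting 5 letter steps above A lands on F; in F# minor, that letter is F#.

F#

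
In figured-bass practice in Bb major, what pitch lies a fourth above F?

Bb

Counting 3 letter steps above F lands on B; in Bb major, that letter is Bb.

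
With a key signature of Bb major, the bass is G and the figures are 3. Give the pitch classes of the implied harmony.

G, Bb, D

The written figures 3 are shorthand for 5/3: the 5 is implied.
A third above G in this key is Bb.
A fifth above G in this key is D.
Together with the bass G, this spells G minor in root position.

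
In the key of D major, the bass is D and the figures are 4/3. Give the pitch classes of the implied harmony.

D, F#, G, B

The written figures 4/3 are shorthand for 6/4/3: the 6 is implied.
A third above D in this key is F#.
A fourth above D in this key is G.
A sixth above D in this key is B.
Together with the bass D, this spells G major seventh in second inversion.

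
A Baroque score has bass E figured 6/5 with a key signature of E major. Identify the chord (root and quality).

The figures 6/5 indicate a seventh chord in first inversion.
In first inversion the root lies a sixth above the bass: a sixth above E in E major is C#.
The chord tones are E, G#, B, C#, giving C# minor seventh.

C# minor seventh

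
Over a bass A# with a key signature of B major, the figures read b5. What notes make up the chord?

The written figures b5 are shorthand for 5/3: the 3 is implied.
A third above A# in this key is C#.
A fifth above A# in this key is E, lowered to Eb by the flat.

A#, C#, Eb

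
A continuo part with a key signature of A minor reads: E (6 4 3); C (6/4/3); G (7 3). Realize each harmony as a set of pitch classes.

E, G, A, C | C, E, F, A | G, B, D, F

E (6/4/3): E, G, A, C.
C (6/4/3): C, E, F, A.
G (7/5/3): G, B, D, F.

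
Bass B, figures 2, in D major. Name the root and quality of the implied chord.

C# half-diminished seventh

The figures 2 indicate a seventh chord in third inversion.
In third inversion the root lies a second above the bass: a second above B in D major is C#.
The chord tones are B, C#, E, G, giving C# half-diminished seventh.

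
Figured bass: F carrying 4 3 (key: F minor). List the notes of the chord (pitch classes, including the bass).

F, Ab, Bb, Db

The written figures 4 3 are shorthand for 6/4/3: the 6 is implied.
A third above F in this key is Ab.
A fourth above F in this key is Bb.
A sixth above F in this key is Db.
Together with the bass F, this spells Bb minor seventh in second inversion.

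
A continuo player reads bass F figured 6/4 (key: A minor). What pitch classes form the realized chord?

A fourth above F in this key is B.
A sixth above F in this key is D.
Together with the bass F, this spells B diminished in second inversion.

F, B, D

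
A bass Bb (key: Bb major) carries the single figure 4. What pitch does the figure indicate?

Counting 3 letter steps above Bb lands on E; in Bb major, that letter is Eb.

Eb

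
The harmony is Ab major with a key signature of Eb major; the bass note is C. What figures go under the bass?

6

C is the third of Ab major, so the chord is in first inversion.
A triad in first inversion is figured 6/3, conventionally abbreviated 6.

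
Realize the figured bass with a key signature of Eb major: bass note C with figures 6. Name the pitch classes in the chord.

The written figures 6 are shorthand for 6/3: the 3 is implied.
A third above C in this key is Eb.
A sixth above C in this key is Ab.
Together with the bass C, this spells Ab major in first inversion.

C, Eb, Ab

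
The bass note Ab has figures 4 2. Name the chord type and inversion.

4 2 is shorthand for 6/4/2.
Intervals of 6/4/2 above the bass form a seventh chord; the bass is the seventh, so this is third inversion.

seventh chord, third inversion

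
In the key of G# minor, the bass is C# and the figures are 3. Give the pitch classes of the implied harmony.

The written figures 3 are shorthand for 5/3: the 5 is implied.
A third above C# in this key is E.
A fifth above C# in this key is G#.
Together with the bass C#, this spells C# minor in root position.

C#, E, G#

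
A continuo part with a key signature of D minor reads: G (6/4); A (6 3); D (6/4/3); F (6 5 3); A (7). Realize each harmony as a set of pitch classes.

G (6/4): G, C, E.
A (6/3): A, C, F.
D (6/4/3): D, F, G, Bb.
F (6/5/3): F, A, C, D.
A (7/5/3): A, C, E, G.

G, C, E | A, C, F | D, F, G, Bb | F, A, C, D | A, C, E, G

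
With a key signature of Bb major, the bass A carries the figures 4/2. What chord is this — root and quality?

Bb major seventh

The figures 4/2 indicate a seventh chord in third inversion.
In third inversion the root lies a second above the bass: a second above A in Bb major is Bb.
The chord tones are A, Bb, D, F, giving Bb major seventh.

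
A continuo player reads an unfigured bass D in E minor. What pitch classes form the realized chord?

D, F#, A

An unfigured bass implies 5/3.
A third above D in this key is F#.
A fifth above D in this key is A.
Together with the bass D, this spells D major in root position.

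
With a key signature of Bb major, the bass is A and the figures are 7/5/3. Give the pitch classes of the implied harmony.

A third above A in this key is C.
A fifth above A in this key is Eb.
A seventh above A in this key is G.
Together with the bass A, this spells A half-diminished seventh in root position.

A, C, Eb, G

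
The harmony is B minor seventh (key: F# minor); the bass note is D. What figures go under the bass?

6/5

D is the third of B minor seventh, so the chord is in first inversion.
A seventh chord in first inversion is figured 6/5/3, conventionally abbreviated 6/5.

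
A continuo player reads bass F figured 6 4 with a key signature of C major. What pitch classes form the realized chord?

F, B, D

A fourth above F in this key is B.
A sixth above F in this key is D.
Together with the bass F, this spells B diminished in second inversion.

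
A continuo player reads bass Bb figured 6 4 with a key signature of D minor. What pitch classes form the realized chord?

A fourth above Bb in this key is E.
A sixth above Bb in this key is G.
Together with the bass Bb, this spells E diminished in second inversion.

Bb, E, G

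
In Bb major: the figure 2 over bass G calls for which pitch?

A

Counting 1 letter step above G lands on A; in Bb major, that letter is A.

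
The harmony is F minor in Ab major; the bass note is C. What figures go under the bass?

C is the fifth of F minor, so the chord is in second inversion.
A triad in second inversion is figured 6/4, conventionally abbreviated 6/4.

6/4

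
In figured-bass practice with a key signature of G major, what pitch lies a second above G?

A

Counting 1 letter step above G lands on A; in G major, that letter is A.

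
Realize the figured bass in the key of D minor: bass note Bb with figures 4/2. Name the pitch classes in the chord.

Bb, C, E, G

The written figures 4/2 are shorthand for 6/4/2: the 6 is implied.
A second above Bb in this key is C.
A fourth above Bb in this key is E.
A sixth above Bb in this key is G.
Together with the bass Bb, this spells C dominant seventh in third inversion.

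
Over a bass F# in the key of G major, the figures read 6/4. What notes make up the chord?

A fourth above F# in this key is B.
A sixth above F# in this key is D.
Together with the bass F#, this spells B minor in second inversion.

F#, B, D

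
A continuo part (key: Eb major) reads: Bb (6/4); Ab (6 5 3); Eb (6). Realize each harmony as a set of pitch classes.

Bb (6/4): Bb, Eb, G.
Ab (6/5/3): Ab, C, Eb, F.
Eb (6/3): Eb, G, C.

Bb, Eb, G | Ab, C, Eb, F | Eb, G, C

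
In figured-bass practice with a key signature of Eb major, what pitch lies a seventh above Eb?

Counting 6 letter steps above Eb lands on D; in Eb major, that letter is D.

D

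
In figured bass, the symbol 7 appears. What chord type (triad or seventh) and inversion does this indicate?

7 is shorthand for 7/5/3.
Intervals of 7/5/3 above the bass form a seventh chord; the bass is the root, so this is root position.

seventh chord, root position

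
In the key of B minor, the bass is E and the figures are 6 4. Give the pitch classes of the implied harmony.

E, A, C#

A fourth above E in this key is A.
A sixth above E in this key is C#.
Together with the bass E, this spells A major in second inversion.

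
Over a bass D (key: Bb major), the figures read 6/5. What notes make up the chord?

D, F, A, Bb

The written figures 6/5 are shorthand for 6/5/3: the 3 is implied.
A third above D in this key is F.
A fifth above D in this key is A.
A sixth above D in this key is Bb.
Together with the bass D, this spells Bb major seventh in first inversion.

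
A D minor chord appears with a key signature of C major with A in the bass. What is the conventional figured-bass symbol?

A is the fifth of D minor, so the chord is in second inversion.
A triad in second inversion is figured 6/4, conventionally abbreviated 6/4.

6/4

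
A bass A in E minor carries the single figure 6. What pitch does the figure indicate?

F#

Counting 5 letter steps above A lands on F; in E minor, that letter is F#.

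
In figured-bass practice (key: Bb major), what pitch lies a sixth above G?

Eb

Counting 5 letter steps above G lands on E; in Bb major, that letter is Eb.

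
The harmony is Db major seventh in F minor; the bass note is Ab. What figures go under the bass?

Ab is the fifth of Db major seventh, so the chord is in second inversion.
A seventh chord in second inversion is figured 6/4/3, conventionally abbreviated 4/3.

4/3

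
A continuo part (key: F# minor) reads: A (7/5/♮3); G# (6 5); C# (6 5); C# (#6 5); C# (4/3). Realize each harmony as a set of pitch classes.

A, C, E, G# | G#, B, D, E | C#, E, G#, A | C#, E, G#, A# | C#, E, F#, A

A (7/5/♮3): A, C, E, G#.
G# (6/5/3): G#, B, D, E.
C# (6/5/3): C#, E, G#, A.
C# (#6/5/3): C#, E, G#, A#.
C# (6/4/3): C#, E, F#, A.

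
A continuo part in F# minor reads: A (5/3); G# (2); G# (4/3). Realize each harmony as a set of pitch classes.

A (5/3): A, C#, E.
G# (6/4/2): G#, A, C#, E.
G# (6/4/3): G#, B, C#, E.

A, C#, E | G#, A, C#, E | G#, B, C#, E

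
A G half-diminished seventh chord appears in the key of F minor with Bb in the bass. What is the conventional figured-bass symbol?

6/5

Bb is the third of G half-diminished seventh, so the chord is in first inversion.
A seventh chord in first inversion is figured 6/5/3, conventionally abbreviated 6/5.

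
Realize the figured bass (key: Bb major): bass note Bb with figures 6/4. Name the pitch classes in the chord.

Bb, Eb, G

A fourth above Bb in this key is Eb.
A sixth above Bb in this key is G.
Together with the bass Bb, this spells Eb major in second inversion.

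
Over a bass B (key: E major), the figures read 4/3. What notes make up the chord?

The written figures 4/3 are shorthand for 6/4/3: the 6 is implied.
A third above B in this key is D#.
A fourth above B in this key is E.
A sixth above B in this key is G#.
Together with the bass B, this spells E major seventh in second inversion.

B, D#, E, G#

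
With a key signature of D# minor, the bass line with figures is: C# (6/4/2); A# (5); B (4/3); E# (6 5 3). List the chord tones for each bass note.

C#, D#, F#, A# | A#, C#, E# | B, D#, E#, G# | E#, G#, B, C#

C# (6/4/2): C#, D#, F#, A#.
A# (5/3): A#, C#, E#.
B (6/4/3): B, D#, E#, G#.
E# (6/5/3): E#, G#, B, C#.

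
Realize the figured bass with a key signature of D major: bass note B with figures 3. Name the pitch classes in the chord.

B, D, F#

The written figures 3 are shorthand for 5/3: the 5 is implied.
A third above B in this key is D.
A fifth above B in this key is F#.
Together with the bass B, this spells B minor in root position.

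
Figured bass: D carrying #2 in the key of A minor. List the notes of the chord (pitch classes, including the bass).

D, E#, G, B

The written figures #2 are shorthand for 6/4/2: the 6/4 are implied.
A second above D in this key is E, raised to E# by the sharp.
A fourth above D in this key is G.
A sixth above D in this key is B.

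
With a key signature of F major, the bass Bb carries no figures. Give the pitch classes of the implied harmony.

Bb, D, F

An unfigured bass implies 5/3.
A third above Bb in this key is D.
A fifth above Bb in this key is F.
Together with the bass Bb, this spells Bb major in root position.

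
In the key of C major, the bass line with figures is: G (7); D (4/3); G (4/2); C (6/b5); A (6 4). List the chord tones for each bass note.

G, B, D, F | D, F, G, B | G, A, C, E | C, E, Gb, A | A, D, F

G (7/5/3): G, B, D, F.
D (6/4/3): D, F, G, B.
G (6/4/2): G, A, C, E.
C (6/b5/3): C, E, Gb, A.
A (6/4): A, D, F.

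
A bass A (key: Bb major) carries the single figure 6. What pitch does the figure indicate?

Counting 5 letter steps above A lands on F; in Bb major, that letter is F.

F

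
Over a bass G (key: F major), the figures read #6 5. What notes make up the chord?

G, Bb, D, E#

The written figures #6 5 are shorthand for 6/5/3: the 3 is implied.
A third above G in this key is Bb.
A fifth above G in this key is D.
A sixth above G in this key is E, raised to E# by the sharp.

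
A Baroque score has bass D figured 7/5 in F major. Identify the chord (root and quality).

D minor seventh

The figures 7/5 indicate a seventh chord in root position.
In root position the bass is the root, so the root is D.
The chord tones are D, F, A, C, giving D minor seventh.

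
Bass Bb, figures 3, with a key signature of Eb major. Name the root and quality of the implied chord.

Bb major

The figures 3 indicate a triad in root position.
In root position the bass is the root, so the root is Bb.
The chord tones are Bb, D, F, giving Bb major.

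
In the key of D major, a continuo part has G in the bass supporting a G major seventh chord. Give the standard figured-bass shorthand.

7

G is the root of G major seventh, so the chord is in root position.
A seventh chord in root position is figured 7/5/3, conventionally abbreviated 7.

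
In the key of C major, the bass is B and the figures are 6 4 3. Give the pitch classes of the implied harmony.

A third above B in this key is D.
A fourth above B in this key is E.
A sixth above B in this key is G.
Together with the bass B, this spells E minor seventh in second inversion.

B, D, E, G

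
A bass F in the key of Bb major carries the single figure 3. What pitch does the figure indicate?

A

Counting 2 letter steps above F lands on A; in Bb major, that letter is A.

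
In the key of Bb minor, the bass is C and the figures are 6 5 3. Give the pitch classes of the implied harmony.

A third above C in this key is Eb.
A fifth above C in this key is Gb.
A sixth above C in this key is Ab.
Together with the bass C, this spells Ab dominant seventh in first inversion.

C, Eb, Gb, Ab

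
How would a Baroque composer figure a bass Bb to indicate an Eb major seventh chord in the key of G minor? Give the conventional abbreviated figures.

Bb is the fifth of Eb major seventh, so the chord is in second inversion.
A seventh chord in second inversion is figured 6/4/3, conventionally abbreviated 4/3.

4/3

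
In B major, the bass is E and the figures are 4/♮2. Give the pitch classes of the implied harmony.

E, F, A#, C#

The written figures 4/♮2 are shorthand for 6/4/2: the 6 is implied.
A second above E in this key is F#, made natural (F) by the ♮ figure.
A fourth above E in this key is A#.
A sixth above E in this key is C#.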